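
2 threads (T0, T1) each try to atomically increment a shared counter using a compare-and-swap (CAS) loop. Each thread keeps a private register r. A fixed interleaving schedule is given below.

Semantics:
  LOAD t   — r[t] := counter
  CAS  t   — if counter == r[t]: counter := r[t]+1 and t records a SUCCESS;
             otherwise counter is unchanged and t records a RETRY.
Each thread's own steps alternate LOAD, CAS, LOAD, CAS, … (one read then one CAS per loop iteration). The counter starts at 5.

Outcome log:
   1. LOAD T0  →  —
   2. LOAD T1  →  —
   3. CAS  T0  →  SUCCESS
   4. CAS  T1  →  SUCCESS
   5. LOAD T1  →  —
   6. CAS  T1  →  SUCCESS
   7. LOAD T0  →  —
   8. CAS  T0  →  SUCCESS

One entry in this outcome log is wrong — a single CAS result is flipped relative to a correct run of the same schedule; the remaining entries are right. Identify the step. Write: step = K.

Re-executing:
1. LOAD T0 → mem=5 r[T0]=5 [LOAD]
2. LOAD T1 → mem=5 r[T1]=5 [LOAD]
3. CAS T0 → mem=6 r[T0]=5 [OK]
4. CAS T1 → mem=6 r[T1]=5 [RETRY]
5. LOAD T1 → mem=6 r[T1]=6 [LOAD]
6. CAS T1 → mem=7 r[T1]=6 [OK]
7. LOAD T0 → mem=7 r[T0]=7 [LOAD]
8. CAS T0 → mem=8 r[T0]=7 [OK]
Mismatch at 4.

step = 4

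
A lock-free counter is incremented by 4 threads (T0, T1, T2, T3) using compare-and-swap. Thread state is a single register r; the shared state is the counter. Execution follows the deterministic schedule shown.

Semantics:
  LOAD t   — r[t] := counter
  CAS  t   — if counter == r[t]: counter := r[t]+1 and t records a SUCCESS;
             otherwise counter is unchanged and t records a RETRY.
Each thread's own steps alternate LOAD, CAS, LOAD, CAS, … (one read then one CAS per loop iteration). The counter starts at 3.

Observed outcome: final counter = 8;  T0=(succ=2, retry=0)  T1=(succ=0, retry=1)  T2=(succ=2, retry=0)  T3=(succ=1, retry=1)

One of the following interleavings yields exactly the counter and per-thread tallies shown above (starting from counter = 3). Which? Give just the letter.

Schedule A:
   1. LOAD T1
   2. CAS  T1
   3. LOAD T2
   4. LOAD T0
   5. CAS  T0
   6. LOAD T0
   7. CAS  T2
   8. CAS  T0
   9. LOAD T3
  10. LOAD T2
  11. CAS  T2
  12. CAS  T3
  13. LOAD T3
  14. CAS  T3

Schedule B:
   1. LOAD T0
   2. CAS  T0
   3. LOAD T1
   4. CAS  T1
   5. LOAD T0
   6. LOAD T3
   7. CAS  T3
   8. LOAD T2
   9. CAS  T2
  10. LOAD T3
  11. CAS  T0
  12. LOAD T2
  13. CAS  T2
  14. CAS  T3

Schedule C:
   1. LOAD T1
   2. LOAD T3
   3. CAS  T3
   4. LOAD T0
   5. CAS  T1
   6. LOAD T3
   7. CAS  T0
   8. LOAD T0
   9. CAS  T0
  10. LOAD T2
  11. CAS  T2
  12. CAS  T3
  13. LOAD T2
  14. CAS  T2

Tracing schedule C:
#1 T1 reads 3
#2 T3 reads 3
#3 T3 CAS(3→4) writes; counter now 4
#4 T0 reads 4
#5 T1 CAS(3→4) fails; counter now 4
#6 T3 reads 4
#7 T0 CAS(4→5) writes; counter now 5
#8 T0 reads 5
#9 T0 CAS(5→6) writes; counter now 6
#10 T2 reads 6
#11 T2 CAS(6→7) writes; counter now 7
#12 T3 CAS(4→5) fails; counter now 7
#13 T2 reads 7
#14 T2 CAS(7→8) writes; counter now 8

C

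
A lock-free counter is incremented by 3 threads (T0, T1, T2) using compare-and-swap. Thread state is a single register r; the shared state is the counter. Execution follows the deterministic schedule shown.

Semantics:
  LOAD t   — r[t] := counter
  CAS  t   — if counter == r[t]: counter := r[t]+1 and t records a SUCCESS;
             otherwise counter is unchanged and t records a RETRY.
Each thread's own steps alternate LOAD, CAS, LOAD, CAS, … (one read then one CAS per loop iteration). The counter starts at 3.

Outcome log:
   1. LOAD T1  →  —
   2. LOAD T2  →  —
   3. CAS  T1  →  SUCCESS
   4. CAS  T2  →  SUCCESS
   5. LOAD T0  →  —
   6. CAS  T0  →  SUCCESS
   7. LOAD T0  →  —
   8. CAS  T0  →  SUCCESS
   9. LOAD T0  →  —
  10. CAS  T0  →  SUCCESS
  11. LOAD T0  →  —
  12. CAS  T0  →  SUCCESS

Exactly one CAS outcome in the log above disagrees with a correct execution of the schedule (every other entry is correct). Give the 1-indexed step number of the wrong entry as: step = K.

Correct run:
[1] T1.load  rd  (counter 3, T1.r 3)
[2] T2.load  rd  (counter 3, T2.r 3)
[3] T1.cas  hit  (counter 4, T1.r 3)
[4] T2.cas  miss  (counter 4, T2.r 3)
[5] T0.load  rd  (counter 4, T0.r 4)
[6] T0.cas  hit  (counter 5, T0.r 4)
[7] T0.load  rd  (counter 5, T0.r 5)
[8] T0.cas  hit  (counter 6, T0.r 5)
[9] T0.load  rd  (counter 6, T0.r 6)
[10] T0.cas  hit  (counter 7, T0.r 6)
[11] T0.load  rd  (counter 7, T0.r 7)
[12] T0.cas  hit  (counter 8, T0.r 7)
Flip is step 4.

step = 4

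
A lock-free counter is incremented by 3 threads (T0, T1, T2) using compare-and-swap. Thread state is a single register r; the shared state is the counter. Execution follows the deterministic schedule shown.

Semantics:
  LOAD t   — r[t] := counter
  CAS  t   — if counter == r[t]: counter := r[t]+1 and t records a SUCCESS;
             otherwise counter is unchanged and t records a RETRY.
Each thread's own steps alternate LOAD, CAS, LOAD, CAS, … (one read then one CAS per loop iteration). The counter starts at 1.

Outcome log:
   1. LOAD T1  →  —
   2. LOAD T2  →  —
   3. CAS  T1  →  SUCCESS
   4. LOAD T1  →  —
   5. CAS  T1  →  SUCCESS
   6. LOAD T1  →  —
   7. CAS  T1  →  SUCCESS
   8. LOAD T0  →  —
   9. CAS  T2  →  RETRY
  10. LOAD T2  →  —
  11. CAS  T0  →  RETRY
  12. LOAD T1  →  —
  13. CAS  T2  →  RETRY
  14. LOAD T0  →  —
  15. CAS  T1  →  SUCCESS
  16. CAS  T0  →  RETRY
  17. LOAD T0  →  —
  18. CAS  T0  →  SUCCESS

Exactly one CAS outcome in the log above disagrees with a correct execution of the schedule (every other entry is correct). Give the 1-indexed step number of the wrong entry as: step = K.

Correct run:
#1 T1 reads 1
#2 T2 reads 1
#3 T1 CAS(1→2) writes; counter now 2
#4 T1 reads 2
#5 T1 CAS(2→3) writes; counter now 3
#6 T1 reads 3
#7 T1 CAS(3→4) writes; counter now 4
#8 T0 reads 4
#9 T2 CAS(1→2) fails; counter now 4
#10 T2 reads 4
#11 T0 CAS(4→5) writes; counter now 5
#12 T1 reads 5
#13 T2 CAS(4→5) fails; counter now 5
#14 T0 reads 5
#15 T1 CAS(5→6) writes; counter now 6
#16 T0 CAS(5→6) fails; counter now 6
#17 T0 reads 6
#18 T0 CAS(6→7) writes; counter now 7
Mismatch at 11.

step = 11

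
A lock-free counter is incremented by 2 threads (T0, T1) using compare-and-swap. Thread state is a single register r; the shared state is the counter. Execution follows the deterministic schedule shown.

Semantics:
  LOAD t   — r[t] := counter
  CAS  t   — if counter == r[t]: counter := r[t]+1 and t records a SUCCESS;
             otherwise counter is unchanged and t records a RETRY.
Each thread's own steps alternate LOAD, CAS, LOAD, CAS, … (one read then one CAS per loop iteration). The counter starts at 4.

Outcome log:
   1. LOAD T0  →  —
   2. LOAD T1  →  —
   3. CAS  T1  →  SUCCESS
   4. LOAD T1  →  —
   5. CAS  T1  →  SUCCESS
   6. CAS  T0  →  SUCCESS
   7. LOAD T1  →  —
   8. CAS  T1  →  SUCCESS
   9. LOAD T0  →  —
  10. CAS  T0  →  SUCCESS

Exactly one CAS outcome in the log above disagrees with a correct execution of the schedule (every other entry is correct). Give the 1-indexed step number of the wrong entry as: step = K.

Correct run:
1. LOAD T0 → mem=4 r[T0]=4 [LOAD]
2. LOAD T1 → mem=4 r[T1]=4 [LOAD]
3. CAS T1 → mem=5 r[T1]=4 [OK]
4. LOAD T1 → mem=5 r[T1]=5 [LOAD]
5. CAS T1 → mem=6 r[T1]=5 [OK]
6. CAS T0 → mem=6 r[T0]=4 [RETRY]
7. LOAD T1 → mem=6 r[T1]=6 [LOAD]
8. CAS T1 → mem=7 r[T1]=6 [OK]
9. LOAD T0 → mem=7 r[T0]=7 [LOAD]
10. CAS T0 → mem=8 r[T0]=7 [OK]
Mismatch at 6.

step = 6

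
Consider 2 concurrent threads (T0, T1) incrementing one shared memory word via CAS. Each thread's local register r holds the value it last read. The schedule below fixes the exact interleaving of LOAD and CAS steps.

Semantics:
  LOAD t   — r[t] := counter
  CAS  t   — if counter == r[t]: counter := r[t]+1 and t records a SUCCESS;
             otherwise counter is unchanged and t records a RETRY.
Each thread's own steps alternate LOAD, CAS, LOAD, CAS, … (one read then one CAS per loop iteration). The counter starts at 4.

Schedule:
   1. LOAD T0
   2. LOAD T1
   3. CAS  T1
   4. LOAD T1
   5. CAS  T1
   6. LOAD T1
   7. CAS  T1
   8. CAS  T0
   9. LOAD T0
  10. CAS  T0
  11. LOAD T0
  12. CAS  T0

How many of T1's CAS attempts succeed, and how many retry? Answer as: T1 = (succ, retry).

T1 = (3, 0)

step 1: T0 LOAD ⇒ load; ctr=4 reg=4
step 2: T1 LOAD ⇒ load; ctr=4 reg=4
step 3: T1 CAS ⇒ ok; ctr=5 reg=4
step 4: T1 LOAD ⇒ load; ctr=5 reg=5
step 5: T1 CAS ⇒ ok; ctr=6 reg=5
step 6: T1 LOAD ⇒ load; ctr=6 reg=6
step 7: T1 CAS ⇒ ok; ctr=7 reg=6
step 8: T0 CAS ⇒ retry; ctr=7 reg=4
step 9: T0 LOAD ⇒ load; ctr=7 reg=7
step 10: T0 CAS ⇒ ok; ctr=8 reg=7
step 11: T0 LOAD ⇒ load; ctr=8 reg=8
step 12: T0 CAS ⇒ ok; ctr=9 reg=8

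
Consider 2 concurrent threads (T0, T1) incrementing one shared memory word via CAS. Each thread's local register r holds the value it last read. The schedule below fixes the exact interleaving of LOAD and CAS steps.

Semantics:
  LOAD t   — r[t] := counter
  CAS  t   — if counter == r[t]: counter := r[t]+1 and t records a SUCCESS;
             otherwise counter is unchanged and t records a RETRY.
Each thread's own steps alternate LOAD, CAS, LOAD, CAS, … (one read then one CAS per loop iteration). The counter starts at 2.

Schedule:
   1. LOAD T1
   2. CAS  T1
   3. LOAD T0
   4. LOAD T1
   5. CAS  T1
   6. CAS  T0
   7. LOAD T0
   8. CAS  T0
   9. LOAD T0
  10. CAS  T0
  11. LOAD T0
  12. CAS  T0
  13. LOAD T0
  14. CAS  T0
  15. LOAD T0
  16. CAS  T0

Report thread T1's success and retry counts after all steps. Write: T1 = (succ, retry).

   1) LOAD T1:  M=2  r_T1=2
   2) CAS  T1:  M=3  r_T1=2 ✓
   3) LOAD T0:  M=3  r_T0=3
   4) LOAD T1:  M=3  r_T1=3
   5) CAS  T1:  M=4  r_T1=3 ✓
   6) CAS  T0:  M=4  r_T0=3 ✗
   7) LOAD T0:  M=4  r_T0=4
   8) CAS  T0:  M=5  r_T0=4 ✓
   9) LOAD T0:  M=5  r_T0=5
  10) CAS  T0:  M=6  r_T0=5 ✓
  11) LOAD T0:  M=6  r_T0=6
  12) CAS  T0:  M=7  r_T0=6 ✓
  13) LOAD T0:  M=7  r_T0=7
  14) CAS  T0:  M=8  r_T0=7 ✓
  15) LOAD T0:  M=8  r_T0=8
  16) CAS  T0:  M=9  r_T0=8 ✓

T1 = (2, 0)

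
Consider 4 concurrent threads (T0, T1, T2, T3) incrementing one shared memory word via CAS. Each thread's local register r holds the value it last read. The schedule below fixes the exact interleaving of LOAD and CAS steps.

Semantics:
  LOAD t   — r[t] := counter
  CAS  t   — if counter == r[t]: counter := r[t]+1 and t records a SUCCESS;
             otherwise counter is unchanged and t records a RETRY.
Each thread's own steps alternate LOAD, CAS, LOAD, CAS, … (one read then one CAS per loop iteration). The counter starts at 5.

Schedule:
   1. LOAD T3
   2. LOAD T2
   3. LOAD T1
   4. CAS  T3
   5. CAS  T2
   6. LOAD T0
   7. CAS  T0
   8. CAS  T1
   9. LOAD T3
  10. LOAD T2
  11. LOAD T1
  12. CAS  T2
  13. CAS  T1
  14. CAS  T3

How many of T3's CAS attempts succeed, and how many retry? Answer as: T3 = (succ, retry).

T3 = (1, 1)

step 1: T3 LOAD ⇒ load; ctr=5 reg=5
step 2: T2 LOAD ⇒ load; ctr=5 reg=5
step 3: T1 LOAD ⇒ load; ctr=5 reg=5
step 4: T3 CAS ⇒ ok; ctr=6 reg=5
step 5: T2 CAS ⇒ retry; ctr=6 reg=5
step 6: T0 LOAD ⇒ load; ctr=6 reg=6
step 7: T0 CAS ⇒ ok; ctr=7 reg=6
step 8: T1 CAS ⇒ retry; ctr=7 reg=5
step 9: T3 LOAD ⇒ load; ctr=7 reg=7
step 10: T2 LOAD ⇒ load; ctr=7 reg=7
step 11: T1 LOAD ⇒ load; ctr=7 reg=7
step 12: T2 CAS ⇒ ok; ctr=8 reg=7
step 13: T1 CAS ⇒ retry; ctr=8 reg=7
step 14: T3 CAS ⇒ retry; ctr=8 reg=7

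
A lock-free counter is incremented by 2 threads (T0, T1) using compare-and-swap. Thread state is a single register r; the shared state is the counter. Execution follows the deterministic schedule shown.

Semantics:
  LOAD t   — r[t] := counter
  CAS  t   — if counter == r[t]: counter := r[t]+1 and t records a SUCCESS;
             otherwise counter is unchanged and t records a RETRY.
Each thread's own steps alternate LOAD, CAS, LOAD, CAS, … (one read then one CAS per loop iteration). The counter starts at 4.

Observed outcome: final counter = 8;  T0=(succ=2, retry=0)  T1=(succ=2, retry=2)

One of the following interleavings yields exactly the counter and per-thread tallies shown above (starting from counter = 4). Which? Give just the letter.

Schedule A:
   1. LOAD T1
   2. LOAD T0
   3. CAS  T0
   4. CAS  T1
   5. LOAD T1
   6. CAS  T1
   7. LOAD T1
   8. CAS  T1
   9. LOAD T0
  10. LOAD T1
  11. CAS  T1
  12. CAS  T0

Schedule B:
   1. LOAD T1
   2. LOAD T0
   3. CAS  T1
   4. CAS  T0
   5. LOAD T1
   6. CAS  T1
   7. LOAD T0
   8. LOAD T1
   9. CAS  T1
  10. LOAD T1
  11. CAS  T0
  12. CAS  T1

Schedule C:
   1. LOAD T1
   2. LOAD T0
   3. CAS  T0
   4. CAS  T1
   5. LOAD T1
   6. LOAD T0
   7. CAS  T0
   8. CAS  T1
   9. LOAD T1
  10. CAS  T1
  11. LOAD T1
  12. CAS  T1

Run C:
1. LOAD T1 → mem=4 r[T1]=4 [LOAD]
2. LOAD T0 → mem=4 r[T0]=4 [LOAD]
3. CAS T0 → mem=5 r[T0]=4 [OK]
4. CAS T1 → mem=5 r[T1]=4 [RETRY]
5. LOAD T1 → mem=5 r[T1]=5 [LOAD]
6. LOAD T0 → mem=5 r[T0]=5 [LOAD]
7. CAS T0 → mem=6 r[T0]=5 [OK]
8. CAS T1 → mem=6 r[T1]=5 [RETRY]
9. LOAD T1 → mem=6 r[T1]=6 [LOAD]
10. CAS T1 → mem=7 r[T1]=6 [OK]
11. LOAD T1 → mem=7 r[T1]=7 [LOAD]
12. CAS T1 → mem=8 r[T1]=7 [OK]

C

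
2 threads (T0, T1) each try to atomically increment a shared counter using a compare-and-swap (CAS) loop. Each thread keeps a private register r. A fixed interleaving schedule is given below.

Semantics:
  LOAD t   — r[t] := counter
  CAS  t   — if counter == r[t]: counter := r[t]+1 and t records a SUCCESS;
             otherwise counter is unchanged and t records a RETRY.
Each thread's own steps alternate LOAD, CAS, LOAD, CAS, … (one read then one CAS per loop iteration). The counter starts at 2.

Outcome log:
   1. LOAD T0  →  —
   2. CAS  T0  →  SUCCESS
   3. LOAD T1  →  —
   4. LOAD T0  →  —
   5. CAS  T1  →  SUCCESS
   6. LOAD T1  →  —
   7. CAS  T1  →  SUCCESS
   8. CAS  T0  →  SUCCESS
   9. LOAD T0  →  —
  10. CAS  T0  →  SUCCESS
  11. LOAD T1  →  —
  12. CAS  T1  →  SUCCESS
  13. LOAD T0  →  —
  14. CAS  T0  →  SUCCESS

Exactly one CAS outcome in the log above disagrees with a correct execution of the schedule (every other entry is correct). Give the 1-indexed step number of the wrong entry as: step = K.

Reference trace:
1. LOAD T0 → mem=2 r[T0]=2 [LOAD]
2. CAS T0 → mem=3 r[T0]=2 [OK]
3. LOAD T1 → mem=3 r[T1]=3 [LOAD]
4. LOAD T0 → mem=3 r[T0]=3 [LOAD]
5. CAS T1 → mem=4 r[T1]=3 [OK]
6. LOAD T1 → mem=4 r[T1]=4 [LOAD]
7. CAS T1 → mem=5 r[T1]=4 [OK]
8. CAS T0 → mem=5 r[T0]=3 [RETRY]
9. LOAD T0 → mem=5 r[T0]=5 [LOAD]
10. CAS T0 → mem=6 r[T0]=5 [OK]
11. LOAD T1 → mem=6 r[T1]=6 [LOAD]
12. CAS T1 → mem=7 r[T1]=6 [OK]
13. LOAD T0 → mem=7 r[T0]=7 [LOAD]
14. CAS T0 → mem=8 r[T0]=7 [OK]
Mismatch at 8.

step = 8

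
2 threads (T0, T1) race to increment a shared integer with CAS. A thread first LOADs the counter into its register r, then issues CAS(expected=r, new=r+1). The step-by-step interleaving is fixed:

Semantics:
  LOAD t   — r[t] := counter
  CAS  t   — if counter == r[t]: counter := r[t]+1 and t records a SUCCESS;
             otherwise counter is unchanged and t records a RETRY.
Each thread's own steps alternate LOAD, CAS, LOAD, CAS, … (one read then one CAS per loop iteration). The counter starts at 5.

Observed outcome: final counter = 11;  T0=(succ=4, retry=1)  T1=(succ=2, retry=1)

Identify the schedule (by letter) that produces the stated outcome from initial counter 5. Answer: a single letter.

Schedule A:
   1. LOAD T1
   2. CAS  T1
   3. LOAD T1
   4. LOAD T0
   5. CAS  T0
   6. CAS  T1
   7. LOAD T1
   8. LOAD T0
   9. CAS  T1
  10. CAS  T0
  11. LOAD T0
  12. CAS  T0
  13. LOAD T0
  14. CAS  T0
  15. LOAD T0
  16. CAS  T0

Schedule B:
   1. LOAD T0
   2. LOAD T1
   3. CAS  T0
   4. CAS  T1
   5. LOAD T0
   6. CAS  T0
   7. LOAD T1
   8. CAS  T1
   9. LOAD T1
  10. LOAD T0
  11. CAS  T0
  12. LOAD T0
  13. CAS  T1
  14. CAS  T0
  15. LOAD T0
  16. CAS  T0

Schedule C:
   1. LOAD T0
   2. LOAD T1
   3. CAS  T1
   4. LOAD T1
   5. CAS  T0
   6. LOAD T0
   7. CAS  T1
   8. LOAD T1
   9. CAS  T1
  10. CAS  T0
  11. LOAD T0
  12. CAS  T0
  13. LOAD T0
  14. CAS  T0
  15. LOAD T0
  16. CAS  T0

Tracing schedule A:
step 1: T1 LOAD ⇒ load; ctr=5 reg=5
step 2: T1 CAS ⇒ ok; ctr=6 reg=5
step 3: T1 LOAD ⇒ load; ctr=6 reg=6
step 4: T0 LOAD ⇒ load; ctr=6 reg=6
step 5: T0 CAS ⇒ ok; ctr=7 reg=6
step 6: T1 CAS ⇒ retry; ctr=7 reg=6
step 7: T1 LOAD ⇒ load; ctr=7 reg=7
step 8: T0 LOAD ⇒ load; ctr=7 reg=7
step 9: T1 CAS ⇒ ok; ctr=8 reg=7
step 10: T0 CAS ⇒ retry; ctr=8 reg=7
step 11: T0 LOAD ⇒ load; ctr=8 reg=8
step 12: T0 CAS ⇒ ok; ctr=9 reg=8
step 13: T0 LOAD ⇒ load; ctr=9 reg=9
step 14: T0 CAS ⇒ ok; ctr=10 reg=9
step 15: T0 LOAD ⇒ load; ctr=10 reg=10
step 16: T0 CAS ⇒ ok; ctr=11 reg=10

A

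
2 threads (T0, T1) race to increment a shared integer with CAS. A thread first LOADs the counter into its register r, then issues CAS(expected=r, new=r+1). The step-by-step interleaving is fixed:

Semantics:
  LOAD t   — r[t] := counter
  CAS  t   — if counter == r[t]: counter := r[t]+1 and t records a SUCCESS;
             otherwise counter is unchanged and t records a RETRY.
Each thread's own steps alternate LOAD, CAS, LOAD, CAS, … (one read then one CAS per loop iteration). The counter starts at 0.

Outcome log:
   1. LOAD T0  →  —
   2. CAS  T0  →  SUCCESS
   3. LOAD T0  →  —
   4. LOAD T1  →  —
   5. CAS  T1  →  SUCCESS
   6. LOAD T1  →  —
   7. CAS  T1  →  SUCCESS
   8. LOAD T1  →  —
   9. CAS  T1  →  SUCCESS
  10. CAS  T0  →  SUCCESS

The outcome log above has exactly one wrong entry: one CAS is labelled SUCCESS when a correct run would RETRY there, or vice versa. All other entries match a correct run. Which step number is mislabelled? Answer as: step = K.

Reference trace:
[1] T0.load  rd  (counter 0, T0.r 0)
[2] T0.cas  hit  (counter 1, T0.r 0)
[3] T0.load  rd  (counter 1, T0.r 1)
[4] T1.load  rd  (counter 1, T1.r 1)
[5] T1.cas  hit  (counter 2, T1.r 1)
[6] T1.load  rd  (counter 2, T1.r 2)
[7] T1.cas  hit  (counter 3, T1.r 2)
[8] T1.load  rd  (counter 3, T1.r 3)
[9] T1.cas  hit  (counter 4, T1.r 3)
[10] T0.cas  miss  (counter 4, T0.r 1)
Mismatch at 10.

step = 10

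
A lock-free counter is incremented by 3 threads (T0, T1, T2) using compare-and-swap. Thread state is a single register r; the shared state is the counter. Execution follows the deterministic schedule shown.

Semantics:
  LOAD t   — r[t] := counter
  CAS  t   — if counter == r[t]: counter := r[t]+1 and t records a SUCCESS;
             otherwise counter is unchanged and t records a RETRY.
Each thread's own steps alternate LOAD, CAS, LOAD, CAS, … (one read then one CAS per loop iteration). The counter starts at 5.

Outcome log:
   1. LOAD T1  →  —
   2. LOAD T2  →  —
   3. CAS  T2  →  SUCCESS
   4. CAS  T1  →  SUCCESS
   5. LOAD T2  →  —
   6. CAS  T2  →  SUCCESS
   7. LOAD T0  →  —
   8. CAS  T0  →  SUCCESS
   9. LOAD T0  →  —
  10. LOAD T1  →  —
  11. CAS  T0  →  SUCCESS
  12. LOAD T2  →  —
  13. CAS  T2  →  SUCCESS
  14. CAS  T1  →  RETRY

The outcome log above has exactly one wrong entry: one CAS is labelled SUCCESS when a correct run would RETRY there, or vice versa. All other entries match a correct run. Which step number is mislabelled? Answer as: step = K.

step = 4

Reference trace:
   1) LOAD T1:  M=5  r_T1=5
   2) LOAD T2:  M=5  r_T2=5
   3) CAS  T2:  M=6  r_T2=5 ✓
   4) CAS  T1:  M=6  r_T1=5 ✗
   5) LOAD T2:  M=6  r_T2=6
   6) CAS  T2:  M=7  r_T2=6 ✓
   7) LOAD T0:  M=7  r_T0=7
   8) CAS  T0:  M=8  r_T0=7 ✓
   9) LOAD T0:  M=8  r_T0=8
  10) LOAD T1:  M=8  r_T1=8
  11) CAS  T0:  M=9  r_T0=8 ✓
  12) LOAD T2:  M=9  r_T2=9
  13) CAS  T2:  M=10  r_T2=9 ✓
  14) CAS  T1:  M=10  r_T1=8 ✗
Mismatch at 4.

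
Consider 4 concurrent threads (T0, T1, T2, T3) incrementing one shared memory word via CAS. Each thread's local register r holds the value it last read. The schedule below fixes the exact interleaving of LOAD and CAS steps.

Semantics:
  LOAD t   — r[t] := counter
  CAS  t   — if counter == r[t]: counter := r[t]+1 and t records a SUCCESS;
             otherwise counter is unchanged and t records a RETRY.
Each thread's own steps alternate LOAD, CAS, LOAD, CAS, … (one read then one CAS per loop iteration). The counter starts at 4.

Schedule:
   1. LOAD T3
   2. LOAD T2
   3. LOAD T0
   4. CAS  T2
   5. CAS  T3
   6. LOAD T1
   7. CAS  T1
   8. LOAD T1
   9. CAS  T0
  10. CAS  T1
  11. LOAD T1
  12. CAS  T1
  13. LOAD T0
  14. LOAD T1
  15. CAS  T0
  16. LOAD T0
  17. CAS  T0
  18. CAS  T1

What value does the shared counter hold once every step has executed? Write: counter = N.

counter = 10

step 1: T3 LOAD ⇒ load; ctr=4 reg=4
step 2: T2 LOAD ⇒ load; ctr=4 reg=4
step 3: T0 LOAD ⇒ load; ctr=4 reg=4
step 4: T2 CAS ⇒ ok; ctr=5 reg=4
step 5: T3 CAS ⇒ retry; ctr=5 reg=4
step 6: T1 LOAD ⇒ load; ctr=5 reg=5
step 7: T1 CAS ⇒ ok; ctr=6 reg=5
step 8: T1 LOAD ⇒ load; ctr=6 reg=6
step 9: T0 CAS ⇒ retry; ctr=6 reg=4
step 10: T1 CAS ⇒ ok; ctr=7 reg=6
step 11: T1 LOAD ⇒ load; ctr=7 reg=7
step 12: T1 CAS ⇒ ok; ctr=8 reg=7
step 13: T0 LOAD ⇒ load; ctr=8 reg=8
step 14: T1 LOAD ⇒ load; ctr=8 reg=8
step 15: T0 CAS ⇒ ok; ctr=9 reg=8
step 16: T0 LOAD ⇒ load; ctr=9 reg=9
step 17: T0 CAS ⇒ ok; ctr=10 reg=9
step 18: T1 CAS ⇒ retry; ctr=10 reg=8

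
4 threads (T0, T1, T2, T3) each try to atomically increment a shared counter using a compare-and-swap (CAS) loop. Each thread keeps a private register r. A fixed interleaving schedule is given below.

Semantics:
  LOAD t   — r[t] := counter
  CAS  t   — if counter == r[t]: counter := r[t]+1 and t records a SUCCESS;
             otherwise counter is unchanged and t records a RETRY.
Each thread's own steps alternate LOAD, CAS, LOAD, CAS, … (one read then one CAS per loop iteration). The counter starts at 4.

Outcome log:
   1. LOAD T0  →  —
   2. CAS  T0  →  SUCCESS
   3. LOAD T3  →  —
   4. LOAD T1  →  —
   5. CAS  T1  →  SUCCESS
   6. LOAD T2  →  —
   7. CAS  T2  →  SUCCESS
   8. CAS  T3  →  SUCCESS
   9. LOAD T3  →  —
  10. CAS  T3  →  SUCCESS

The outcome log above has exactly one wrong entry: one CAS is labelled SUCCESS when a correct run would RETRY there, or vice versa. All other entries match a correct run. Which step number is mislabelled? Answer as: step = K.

step = 8

Re-executing:
T0 LOAD — after: cnt=4, r=4 — load
T0 CAS — after: cnt=5, r=4 — ok
T3 LOAD — after: cnt=5, r=5 — load
T1 LOAD — after: cnt=5, r=5 — load
T1 CAS — after: cnt=6, r=5 — ok
T2 LOAD — after: cnt=6, r=6 — load
T2 CAS — after: cnt=7, r=6 — ok
T3 CAS — after: cnt=7, r=5 — retry
T3 LOAD — after: cnt=7, r=7 — load
T3 CAS — after: cnt=8, r=7 — ok
Mismatch at 8.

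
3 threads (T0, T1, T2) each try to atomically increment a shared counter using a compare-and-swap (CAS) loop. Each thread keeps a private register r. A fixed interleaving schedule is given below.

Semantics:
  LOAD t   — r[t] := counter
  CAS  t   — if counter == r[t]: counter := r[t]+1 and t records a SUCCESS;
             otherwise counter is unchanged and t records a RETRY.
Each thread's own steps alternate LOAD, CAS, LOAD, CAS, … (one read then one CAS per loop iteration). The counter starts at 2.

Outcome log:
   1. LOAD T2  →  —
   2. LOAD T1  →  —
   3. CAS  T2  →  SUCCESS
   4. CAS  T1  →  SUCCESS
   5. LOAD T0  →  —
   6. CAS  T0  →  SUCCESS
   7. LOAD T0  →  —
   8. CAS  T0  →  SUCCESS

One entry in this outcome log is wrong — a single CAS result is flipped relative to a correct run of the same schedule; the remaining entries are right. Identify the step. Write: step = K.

Re-executing:
[1] T2.load  rd  (counter 2, T2.r 2)
[2] T1.load  rd  (counter 2, T1.r 2)
[3] T2.cas  hit  (counter 3, T2.r 2)
[4] T1.cas  miss  (counter 3, T1.r 2)
[5] T0.load  rd  (counter 3, T0.r 3)
[6] T0.cas  hit  (counter 4, T0.r 3)
[7] T0.load  rd  (counter 4, T0.r 4)
[8] T0.cas  hit  (counter 5, T0.r 4)
Log disagrees first at step 4.

step = 4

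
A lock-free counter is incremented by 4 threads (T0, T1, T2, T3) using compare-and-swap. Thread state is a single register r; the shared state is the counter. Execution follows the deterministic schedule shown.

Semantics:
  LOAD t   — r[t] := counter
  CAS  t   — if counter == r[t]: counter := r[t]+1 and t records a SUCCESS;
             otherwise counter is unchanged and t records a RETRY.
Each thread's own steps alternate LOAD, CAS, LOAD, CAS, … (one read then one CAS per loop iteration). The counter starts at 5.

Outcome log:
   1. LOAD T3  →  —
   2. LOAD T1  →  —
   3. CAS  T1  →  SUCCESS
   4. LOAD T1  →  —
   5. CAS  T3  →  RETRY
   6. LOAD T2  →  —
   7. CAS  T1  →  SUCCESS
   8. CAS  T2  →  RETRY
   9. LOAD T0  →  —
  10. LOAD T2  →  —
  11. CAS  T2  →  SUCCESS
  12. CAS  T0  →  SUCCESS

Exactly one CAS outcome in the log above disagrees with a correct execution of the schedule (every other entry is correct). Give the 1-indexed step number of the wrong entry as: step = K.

step = 12

Reference trace:
[1] T3.load  rd  (counter 5, T3.r 5)
[2] T1.load  rd  (counter 5, T1.r 5)
[3] T1.cas  hit  (counter 6, T1.r 5)
[4] T1.load  rd  (counter 6, T1.r 6)
[5] T3.cas  miss  (counter 6, T3.r 5)
[6] T2.load  rd  (counter 6, T2.r 6)
[7] T1.cas  hit  (counter 7, T1.r 6)
[8] T2.cas  miss  (counter 7, T2.r 6)
[9] T0.load  rd  (counter 7, T0.r 7)
[10] T2.load  rd  (counter 7, T2.r 7)
[11] T2.cas  hit  (counter 8, T2.r 7)
[12] T0.cas  miss  (counter 8, T0.r 7)
Log disagrees first at step 12.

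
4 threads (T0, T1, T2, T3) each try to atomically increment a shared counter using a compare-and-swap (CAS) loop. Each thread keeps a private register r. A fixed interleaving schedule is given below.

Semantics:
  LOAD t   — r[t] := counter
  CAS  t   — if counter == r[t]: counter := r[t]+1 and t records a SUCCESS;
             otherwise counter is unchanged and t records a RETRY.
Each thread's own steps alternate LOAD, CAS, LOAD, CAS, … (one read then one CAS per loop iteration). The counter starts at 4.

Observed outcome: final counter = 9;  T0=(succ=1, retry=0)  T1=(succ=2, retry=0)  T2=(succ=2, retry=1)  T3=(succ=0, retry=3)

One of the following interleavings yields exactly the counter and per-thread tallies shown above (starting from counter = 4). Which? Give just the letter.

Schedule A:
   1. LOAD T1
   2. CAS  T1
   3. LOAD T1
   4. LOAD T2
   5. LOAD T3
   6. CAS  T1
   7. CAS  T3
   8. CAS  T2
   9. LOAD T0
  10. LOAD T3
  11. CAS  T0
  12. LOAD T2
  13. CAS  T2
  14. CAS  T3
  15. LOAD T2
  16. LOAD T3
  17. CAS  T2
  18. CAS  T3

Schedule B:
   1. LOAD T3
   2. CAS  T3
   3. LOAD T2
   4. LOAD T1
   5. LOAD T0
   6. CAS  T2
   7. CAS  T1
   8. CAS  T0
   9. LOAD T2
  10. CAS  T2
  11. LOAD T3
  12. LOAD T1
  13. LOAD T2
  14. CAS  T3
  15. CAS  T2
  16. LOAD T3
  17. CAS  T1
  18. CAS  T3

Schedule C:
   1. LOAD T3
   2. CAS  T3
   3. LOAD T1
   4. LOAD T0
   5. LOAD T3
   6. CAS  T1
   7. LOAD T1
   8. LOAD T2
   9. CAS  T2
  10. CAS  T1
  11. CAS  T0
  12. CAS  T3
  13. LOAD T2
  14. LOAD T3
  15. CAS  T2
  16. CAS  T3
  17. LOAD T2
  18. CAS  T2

A

Simulating candidate A:
#1 T1 reads 4
#2 T1 CAS(4→5) writes; counter now 5
#3 T1 reads 5
#4 T2 reads 5
#5 T3 reads 5
#6 T1 CAS(5→6) writes; counter now 6
#7 T3 CAS(5→6) fails; counter now 6
#8 T2 CAS(5→6) fails; counter now 6
#9 T0 reads 6
#10 T3 reads 6
#11 T0 CAS(6→7) writes; counter now 7
#12 T2 reads 7
#13 T2 CAS(7→8) writes; counter now 8
#14 T3 CAS(6→7) fails; counter now 8
#15 T2 reads 8
#16 T3 reads 8
#17 T2 CAS(8→9) writes; counter now 9
#18 T3 CAS(8→9) fails; counter now 9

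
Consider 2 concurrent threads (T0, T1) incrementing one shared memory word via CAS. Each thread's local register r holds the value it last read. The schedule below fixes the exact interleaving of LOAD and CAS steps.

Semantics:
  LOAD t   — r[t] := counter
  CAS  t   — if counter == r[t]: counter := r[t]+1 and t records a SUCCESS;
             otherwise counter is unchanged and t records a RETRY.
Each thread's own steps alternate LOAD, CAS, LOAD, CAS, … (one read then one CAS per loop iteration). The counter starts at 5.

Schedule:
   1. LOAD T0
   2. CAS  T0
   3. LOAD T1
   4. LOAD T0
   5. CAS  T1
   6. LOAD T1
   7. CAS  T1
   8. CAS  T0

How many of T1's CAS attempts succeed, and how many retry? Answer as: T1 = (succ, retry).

1. LOAD T0 → mem=5 r[T0]=5 [LOAD]
2. CAS T0 → mem=6 r[T0]=5 [OK]
3. LOAD T1 → mem=6 r[T1]=6 [LOAD]
4. LOAD T0 → mem=6 r[T0]=6 [LOAD]
5. CAS T1 → mem=7 r[T1]=6 [OK]
6. LOAD T1 → mem=7 r[T1]=7 [LOAD]
7. CAS T1 → mem=8 r[T1]=7 [OK]
8. CAS T0 → mem=8 r[T0]=6 [RETRY]

T1 = (2, 0)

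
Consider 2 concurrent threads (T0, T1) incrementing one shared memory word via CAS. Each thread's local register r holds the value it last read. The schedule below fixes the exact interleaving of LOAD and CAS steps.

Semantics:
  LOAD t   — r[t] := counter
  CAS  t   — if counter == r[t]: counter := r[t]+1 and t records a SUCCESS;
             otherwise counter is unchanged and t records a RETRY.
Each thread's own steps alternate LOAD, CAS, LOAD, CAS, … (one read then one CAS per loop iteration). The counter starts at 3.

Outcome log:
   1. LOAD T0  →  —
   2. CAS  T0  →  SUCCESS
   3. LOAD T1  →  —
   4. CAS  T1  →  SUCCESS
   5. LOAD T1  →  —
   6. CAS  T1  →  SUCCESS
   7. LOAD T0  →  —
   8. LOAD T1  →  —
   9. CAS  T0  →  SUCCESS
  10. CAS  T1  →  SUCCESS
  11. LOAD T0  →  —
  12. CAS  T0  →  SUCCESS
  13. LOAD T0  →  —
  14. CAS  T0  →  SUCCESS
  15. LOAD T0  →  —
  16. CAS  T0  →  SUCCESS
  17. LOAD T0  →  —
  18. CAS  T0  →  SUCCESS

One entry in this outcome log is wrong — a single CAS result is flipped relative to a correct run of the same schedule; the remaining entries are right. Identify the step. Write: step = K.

step = 10

Reference trace:
1. LOAD T0 → mem=3 r[T0]=3 [LOAD]
2. CAS T0 → mem=4 r[T0]=3 [OK]
3. LOAD T1 → mem=4 r[T1]=4 [LOAD]
4. CAS T1 → mem=5 r[T1]=4 [OK]
5. LOAD T1 → mem=5 r[T1]=5 [LOAD]
6. CAS T1 → mem=6 r[T1]=5 [OK]
7. LOAD T0 → mem=6 r[T0]=6 [LOAD]
8. LOAD T1 → mem=6 r[T1]=6 [LOAD]
9. CAS T0 → mem=7 r[T0]=6 [OK]
10. CAS T1 → mem=7 r[T1]=6 [RETRY]
11. LOAD T0 → mem=7 r[T0]=7 [LOAD]
12. CAS T0 → mem=8 r[T0]=7 [OK]
13. LOAD T0 → mem=8 r[T0]=8 [LOAD]
14. CAS T0 → mem=9 r[T0]=8 [OK]
15. LOAD T0 → mem=9 r[T0]=9 [LOAD]
16. CAS T0 → mem=10 r[T0]=9 [OK]
17. LOAD T0 → mem=10 r[T0]=10 [LOAD]
18. CAS T0 → mem=11 r[T0]=10 [OK]
Mismatch at 10.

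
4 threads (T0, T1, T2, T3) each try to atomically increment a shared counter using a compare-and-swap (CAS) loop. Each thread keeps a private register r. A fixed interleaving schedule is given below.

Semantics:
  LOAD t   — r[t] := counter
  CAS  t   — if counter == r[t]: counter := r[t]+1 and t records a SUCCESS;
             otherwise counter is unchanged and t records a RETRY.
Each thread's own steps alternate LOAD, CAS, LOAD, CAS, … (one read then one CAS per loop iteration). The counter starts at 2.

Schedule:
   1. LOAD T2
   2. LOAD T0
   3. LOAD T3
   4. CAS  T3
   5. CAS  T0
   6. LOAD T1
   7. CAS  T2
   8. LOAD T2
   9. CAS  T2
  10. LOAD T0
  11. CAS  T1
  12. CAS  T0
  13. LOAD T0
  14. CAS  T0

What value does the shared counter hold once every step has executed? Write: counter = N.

counter = 6

step 1: T2 LOAD ⇒ load; ctr=2 reg=2
step 2: T0 LOAD ⇒ load; ctr=2 reg=2
step 3: T3 LOAD ⇒ load; ctr=2 reg=2
step 4: T3 CAS ⇒ ok; ctr=3 reg=2
step 5: T0 CAS ⇒ retry; ctr=3 reg=2
step 6: T1 LOAD ⇒ load; ctr=3 reg=3
step 7: T2 CAS ⇒ retry; ctr=3 reg=2
step 8: T2 LOAD ⇒ load; ctr=3 reg=3
step 9: T2 CAS ⇒ ok; ctr=4 reg=3
step 10: T0 LOAD ⇒ load; ctr=4 reg=4
step 11: T1 CAS ⇒ retry; ctr=4 reg=3
step 12: T0 CAS ⇒ ok; ctr=5 reg=4
step 13: T0 LOAD ⇒ load; ctr=5 reg=5
step 14: T0 CAS ⇒ ok; ctr=6 reg=5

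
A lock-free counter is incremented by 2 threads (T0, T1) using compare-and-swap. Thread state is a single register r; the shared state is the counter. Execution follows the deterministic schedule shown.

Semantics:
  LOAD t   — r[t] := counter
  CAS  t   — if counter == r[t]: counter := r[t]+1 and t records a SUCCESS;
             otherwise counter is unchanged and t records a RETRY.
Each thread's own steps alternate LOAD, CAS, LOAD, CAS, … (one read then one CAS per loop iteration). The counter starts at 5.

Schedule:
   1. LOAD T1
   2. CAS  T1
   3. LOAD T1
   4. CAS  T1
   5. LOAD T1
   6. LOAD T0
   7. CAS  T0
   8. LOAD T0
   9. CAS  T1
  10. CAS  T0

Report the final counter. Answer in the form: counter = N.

step 1: T1 LOAD ⇒ load; ctr=5 reg=5
step 2: T1 CAS ⇒ ok; ctr=6 reg=5
step 3: T1 LOAD ⇒ load; ctr=6 reg=6
step 4: T1 CAS ⇒ ok; ctr=7 reg=6
step 5: T1 LOAD ⇒ load; ctr=7 reg=7
step 6: T0 LOAD ⇒ load; ctr=7 reg=7
step 7: T0 CAS ⇒ ok; ctr=8 reg=7
step 8: T0 LOAD ⇒ load; ctr=8 reg=8
step 9: T1 CAS ⇒ retry; ctr=8 reg=7
step 10: T0 CAS ⇒ ok; ctr=9 reg=8

counter = 9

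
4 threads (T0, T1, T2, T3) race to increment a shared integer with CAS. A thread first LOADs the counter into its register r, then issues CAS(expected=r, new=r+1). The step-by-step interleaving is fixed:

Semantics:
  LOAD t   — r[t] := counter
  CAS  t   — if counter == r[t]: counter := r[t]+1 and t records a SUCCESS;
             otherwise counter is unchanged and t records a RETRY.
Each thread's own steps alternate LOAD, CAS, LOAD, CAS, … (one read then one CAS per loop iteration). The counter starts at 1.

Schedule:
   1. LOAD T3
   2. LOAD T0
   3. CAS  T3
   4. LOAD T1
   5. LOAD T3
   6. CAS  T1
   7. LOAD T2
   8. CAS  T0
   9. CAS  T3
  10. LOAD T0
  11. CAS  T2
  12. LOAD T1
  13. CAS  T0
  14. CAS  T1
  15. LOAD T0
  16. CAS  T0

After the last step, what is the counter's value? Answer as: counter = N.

counter = 6

T3 LOAD — after: cnt=1, r=1 — load
T0 LOAD — after: cnt=1, r=1 — load
T3 CAS — after: cnt=2, r=1 — ok
T1 LOAD — after: cnt=2, r=2 — load
T3 LOAD — after: cnt=2, r=2 — load
T1 CAS — after: cnt=3, r=2 — ok
T2 LOAD — after: cnt=3, r=3 — load
T0 CAS — after: cnt=3, r=1 — retry
T3 CAS — after: cnt=3, r=2 — retry
T0 LOAD — after: cnt=3, r=3 — load
T2 CAS — after: cnt=4, r=3 — ok
T1 LOAD — after: cnt=4, r=4 — load
T0 CAS — after: cnt=4, r=3 — retry
T1 CAS — after: cnt=5, r=4 — ok
T0 LOAD — after: cnt=5, r=5 — load
T0 CAS — after: cnt=6, r=5 — ok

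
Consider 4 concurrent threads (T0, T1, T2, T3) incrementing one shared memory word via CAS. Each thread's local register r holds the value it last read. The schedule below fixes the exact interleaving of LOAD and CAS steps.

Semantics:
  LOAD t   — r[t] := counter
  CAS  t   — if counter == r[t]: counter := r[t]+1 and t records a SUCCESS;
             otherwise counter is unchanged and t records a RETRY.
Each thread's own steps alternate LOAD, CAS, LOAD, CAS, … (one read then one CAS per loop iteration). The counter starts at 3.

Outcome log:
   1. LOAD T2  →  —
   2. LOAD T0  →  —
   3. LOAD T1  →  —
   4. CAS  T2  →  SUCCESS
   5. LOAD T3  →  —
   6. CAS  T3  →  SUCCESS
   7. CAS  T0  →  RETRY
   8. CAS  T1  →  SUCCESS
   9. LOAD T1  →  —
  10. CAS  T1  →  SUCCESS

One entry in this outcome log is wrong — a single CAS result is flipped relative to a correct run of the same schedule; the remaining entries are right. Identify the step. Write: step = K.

step = 8

Reference trace:
T2 LOAD — after: cnt=3, r=3 — load
T0 LOAD — after: cnt=3, r=3 — load
T1 LOAD — after: cnt=3, r=3 — load
T2 CAS — after: cnt=4, r=3 — ok
T3 LOAD — after: cnt=4, r=4 — load
T3 CAS — after: cnt=5, r=4 — ok
T0 CAS — after: cnt=5, r=3 — retry
T1 CAS — after: cnt=5, r=3 — retry
T1 LOAD — after: cnt=5, r=5 — load
T1 CAS — after: cnt=6, r=5 — ok
Flip is step 8.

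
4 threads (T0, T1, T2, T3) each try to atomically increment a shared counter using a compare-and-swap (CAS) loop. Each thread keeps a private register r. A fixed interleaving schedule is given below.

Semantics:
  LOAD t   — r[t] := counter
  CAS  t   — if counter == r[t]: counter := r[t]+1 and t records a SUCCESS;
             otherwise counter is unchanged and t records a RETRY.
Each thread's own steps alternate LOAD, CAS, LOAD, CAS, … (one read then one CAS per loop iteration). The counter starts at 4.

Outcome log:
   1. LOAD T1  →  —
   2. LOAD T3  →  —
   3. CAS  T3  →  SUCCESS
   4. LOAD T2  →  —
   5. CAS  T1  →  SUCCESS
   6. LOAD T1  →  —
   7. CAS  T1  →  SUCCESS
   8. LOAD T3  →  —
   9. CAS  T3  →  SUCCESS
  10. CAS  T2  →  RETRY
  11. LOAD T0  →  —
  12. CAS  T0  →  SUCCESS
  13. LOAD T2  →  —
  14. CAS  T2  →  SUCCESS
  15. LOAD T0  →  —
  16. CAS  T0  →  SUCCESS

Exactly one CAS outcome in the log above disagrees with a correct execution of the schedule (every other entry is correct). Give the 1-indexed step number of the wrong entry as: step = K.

step = 5

Reference trace:
   1) LOAD T1:  M=4  r_T1=4
   2) LOAD T3:  M=4  r_T3=4
   3) CAS  T3:  M=5  r_T3=4 ✓
   4) LOAD T2:  M=5  r_T2=5
   5) CAS  T1:  M=5  r_T1=4 ✗
   6) LOAD T1:  M=5  r_T1=5
   7) CAS  T1:  M=6  r_T1=5 ✓
   8) LOAD T3:  M=6  r_T3=6
   9) CAS  T3:  M=7  r_T3=6 ✓
  10) CAS  T2:  M=7  r_T2=5 ✗
  11) LOAD T0:  M=7  r_T0=7
  12) CAS  T0:  M=8  r_T0=7 ✓
  13) LOAD T2:  M=8  r_T2=8
  14) CAS  T2:  M=9  r_T2=8 ✓
  15) LOAD T0:  M=9  r_T0=9
  16) CAS  T0:  M=10  r_T0=9 ✓
Mismatch at 5.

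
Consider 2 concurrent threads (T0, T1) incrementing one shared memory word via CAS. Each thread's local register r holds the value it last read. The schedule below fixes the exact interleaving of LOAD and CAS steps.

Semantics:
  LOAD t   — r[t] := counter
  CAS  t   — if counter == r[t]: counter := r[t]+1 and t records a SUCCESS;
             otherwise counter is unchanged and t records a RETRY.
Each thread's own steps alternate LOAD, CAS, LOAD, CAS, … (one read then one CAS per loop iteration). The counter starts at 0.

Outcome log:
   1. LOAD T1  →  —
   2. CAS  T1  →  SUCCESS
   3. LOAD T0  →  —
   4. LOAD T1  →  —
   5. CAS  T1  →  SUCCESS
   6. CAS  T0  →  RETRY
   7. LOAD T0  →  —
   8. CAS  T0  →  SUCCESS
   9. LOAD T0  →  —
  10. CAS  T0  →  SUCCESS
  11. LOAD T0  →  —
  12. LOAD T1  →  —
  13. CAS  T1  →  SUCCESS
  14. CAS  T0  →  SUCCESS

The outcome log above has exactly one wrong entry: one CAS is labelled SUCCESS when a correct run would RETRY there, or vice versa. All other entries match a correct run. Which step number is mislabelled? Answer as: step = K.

step = 14

Reference trace:
step 1: T1 LOAD ⇒ load; ctr=0 reg=0
step 2: T1 CAS ⇒ ok; ctr=1 reg=0
step 3: T0 LOAD ⇒ load; ctr=1 reg=1
step 4: T1 LOAD ⇒ load; ctr=1 reg=1
step 5: T1 CAS ⇒ ok; ctr=2 reg=1
step 6: T0 CAS ⇒ retry; ctr=2 reg=1
step 7: T0 LOAD ⇒ load; ctr=2 reg=2
step 8: T0 CAS ⇒ ok; ctr=3 reg=2
step 9: T0 LOAD ⇒ load; ctr=3 reg=3
step 10: T0 CAS ⇒ ok; ctr=4 reg=3
step 11: T0 LOAD ⇒ load; ctr=4 reg=4
step 12: T1 LOAD ⇒ load; ctr=4 reg=4
step 13: T1 CAS ⇒ ok; ctr=5 reg=4
step 14: T0 CAS ⇒ retry; ctr=5 reg=4
Mismatch at 14.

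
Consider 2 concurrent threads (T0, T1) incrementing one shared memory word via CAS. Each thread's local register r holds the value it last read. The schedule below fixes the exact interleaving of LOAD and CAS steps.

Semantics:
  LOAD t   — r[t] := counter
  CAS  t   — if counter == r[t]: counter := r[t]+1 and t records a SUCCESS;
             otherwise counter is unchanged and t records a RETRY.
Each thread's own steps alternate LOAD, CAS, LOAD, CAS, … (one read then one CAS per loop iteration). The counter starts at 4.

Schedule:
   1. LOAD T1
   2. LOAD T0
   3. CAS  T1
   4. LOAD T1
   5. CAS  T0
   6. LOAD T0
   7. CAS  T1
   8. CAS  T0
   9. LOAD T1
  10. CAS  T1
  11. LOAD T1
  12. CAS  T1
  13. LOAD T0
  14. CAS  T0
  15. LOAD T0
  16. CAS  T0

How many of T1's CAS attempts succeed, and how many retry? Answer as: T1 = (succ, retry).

T1 = (4, 0)

#1 T1 reads 4
#2 T0 reads 4
#3 T1 CAS(4→5) writes; counter now 5
#4 T1 reads 5
#5 T0 CAS(4→5) fails; counter now 5
#6 T0 reads 5
#7 T1 CAS(5→6) writes; counter now 6
#8 T0 CAS(5→6) fails; counter now 6
#9 T1 reads 6
#10 T1 CAS(6→7) writes; counter now 7
#11 T1 reads 7
#12 T1 CAS(7→8) writes; counter now 8
#13 T0 reads 8
#14 T0 CAS(8→9) writes; counter now 9
#15 T0 reads 9
#16 T0 CAS(9→10) writes; counter now 10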